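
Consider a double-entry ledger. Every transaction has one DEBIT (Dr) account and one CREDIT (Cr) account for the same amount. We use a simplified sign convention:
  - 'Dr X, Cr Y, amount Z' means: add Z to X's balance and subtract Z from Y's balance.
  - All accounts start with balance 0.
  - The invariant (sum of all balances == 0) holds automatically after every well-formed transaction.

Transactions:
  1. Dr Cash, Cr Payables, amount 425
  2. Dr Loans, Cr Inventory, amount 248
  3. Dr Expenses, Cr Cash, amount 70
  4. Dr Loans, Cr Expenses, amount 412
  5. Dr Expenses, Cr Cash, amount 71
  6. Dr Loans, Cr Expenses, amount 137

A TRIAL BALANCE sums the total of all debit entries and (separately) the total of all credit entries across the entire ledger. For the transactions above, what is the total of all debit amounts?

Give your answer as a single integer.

Txn 1: debit+=425
Txn 2: debit+=248
Txn 3: debit+=70
Txn 4: debit+=412
Txn 5: debit+=71
Txn 6: debit+=137
Total debits = 1363

Answer: 1363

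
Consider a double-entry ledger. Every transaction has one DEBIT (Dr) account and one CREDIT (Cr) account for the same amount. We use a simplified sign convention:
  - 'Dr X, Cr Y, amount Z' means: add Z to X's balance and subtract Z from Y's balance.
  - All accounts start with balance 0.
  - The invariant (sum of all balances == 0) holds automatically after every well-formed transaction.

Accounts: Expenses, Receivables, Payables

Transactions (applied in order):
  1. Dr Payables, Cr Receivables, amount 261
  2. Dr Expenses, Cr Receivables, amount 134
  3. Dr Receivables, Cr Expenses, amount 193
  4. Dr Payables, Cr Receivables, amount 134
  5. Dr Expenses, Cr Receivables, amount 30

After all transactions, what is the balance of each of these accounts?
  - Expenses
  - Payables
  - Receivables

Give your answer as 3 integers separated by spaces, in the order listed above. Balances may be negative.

Answer: -29 395 -366

Derivation:
After txn 1 (Dr Payables, Cr Receivables, amount 261): Payables=261 Receivables=-261
After txn 2 (Dr Expenses, Cr Receivables, amount 134): Expenses=134 Payables=261 Receivables=-395
After txn 3 (Dr Receivables, Cr Expenses, amount 193): Expenses=-59 Payables=261 Receivables=-202
After txn 4 (Dr Payables, Cr Receivables, amount 134): Expenses=-59 Payables=395 Receivables=-336
After txn 5 (Dr Expenses, Cr Receivables, amount 30): Expenses=-29 Payables=395 Receivables=-366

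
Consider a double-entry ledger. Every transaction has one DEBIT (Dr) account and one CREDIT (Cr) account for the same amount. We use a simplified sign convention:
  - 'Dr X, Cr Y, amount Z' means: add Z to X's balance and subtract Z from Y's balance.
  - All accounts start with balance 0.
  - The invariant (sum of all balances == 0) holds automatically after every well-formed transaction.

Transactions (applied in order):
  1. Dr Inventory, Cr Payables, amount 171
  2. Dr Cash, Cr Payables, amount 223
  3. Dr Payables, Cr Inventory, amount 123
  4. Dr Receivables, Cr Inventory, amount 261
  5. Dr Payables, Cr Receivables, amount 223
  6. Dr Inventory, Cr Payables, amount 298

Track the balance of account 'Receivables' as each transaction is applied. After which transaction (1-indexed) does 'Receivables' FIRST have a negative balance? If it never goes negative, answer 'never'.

After txn 1: Receivables=0
After txn 2: Receivables=0
After txn 3: Receivables=0
After txn 4: Receivables=261
After txn 5: Receivables=38
After txn 6: Receivables=38

Answer: never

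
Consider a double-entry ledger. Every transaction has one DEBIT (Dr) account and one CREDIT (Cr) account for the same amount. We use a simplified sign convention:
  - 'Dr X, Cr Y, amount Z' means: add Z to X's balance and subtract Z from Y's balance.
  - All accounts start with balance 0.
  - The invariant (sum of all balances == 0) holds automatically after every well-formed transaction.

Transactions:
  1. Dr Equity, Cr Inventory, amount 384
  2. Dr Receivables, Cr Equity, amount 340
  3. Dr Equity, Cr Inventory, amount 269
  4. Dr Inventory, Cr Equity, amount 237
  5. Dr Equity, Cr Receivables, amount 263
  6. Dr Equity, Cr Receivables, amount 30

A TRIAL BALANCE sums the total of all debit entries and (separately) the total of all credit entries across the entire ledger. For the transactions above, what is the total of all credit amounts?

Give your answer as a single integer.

Txn 1: credit+=384
Txn 2: credit+=340
Txn 3: credit+=269
Txn 4: credit+=237
Txn 5: credit+=263
Txn 6: credit+=30
Total credits = 1523

Answer: 1523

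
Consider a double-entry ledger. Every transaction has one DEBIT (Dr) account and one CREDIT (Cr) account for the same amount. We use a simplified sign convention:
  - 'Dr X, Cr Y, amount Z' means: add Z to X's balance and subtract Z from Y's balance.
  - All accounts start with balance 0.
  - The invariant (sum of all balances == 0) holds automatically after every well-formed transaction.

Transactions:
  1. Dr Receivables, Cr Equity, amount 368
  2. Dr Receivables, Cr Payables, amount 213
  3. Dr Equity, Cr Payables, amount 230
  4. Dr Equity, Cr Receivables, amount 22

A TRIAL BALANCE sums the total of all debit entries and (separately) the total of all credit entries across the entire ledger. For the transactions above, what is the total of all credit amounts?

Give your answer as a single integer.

Answer: 833

Derivation:
Txn 1: credit+=368
Txn 2: credit+=213
Txn 3: credit+=230
Txn 4: credit+=22
Total credits = 833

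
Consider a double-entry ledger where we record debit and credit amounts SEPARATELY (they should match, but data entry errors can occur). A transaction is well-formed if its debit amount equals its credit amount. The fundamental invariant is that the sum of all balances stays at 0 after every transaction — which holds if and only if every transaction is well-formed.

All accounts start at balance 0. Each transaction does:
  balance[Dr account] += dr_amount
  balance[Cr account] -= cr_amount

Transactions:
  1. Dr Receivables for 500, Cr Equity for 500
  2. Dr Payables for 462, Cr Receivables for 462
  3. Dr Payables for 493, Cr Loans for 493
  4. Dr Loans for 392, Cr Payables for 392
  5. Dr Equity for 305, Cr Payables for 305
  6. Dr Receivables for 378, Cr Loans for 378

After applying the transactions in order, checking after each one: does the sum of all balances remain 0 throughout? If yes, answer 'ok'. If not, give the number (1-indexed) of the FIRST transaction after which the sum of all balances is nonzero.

Answer: ok

Derivation:
After txn 1: dr=500 cr=500 sum_balances=0
After txn 2: dr=462 cr=462 sum_balances=0
After txn 3: dr=493 cr=493 sum_balances=0
After txn 4: dr=392 cr=392 sum_balances=0
After txn 5: dr=305 cr=305 sum_balances=0
After txn 6: dr=378 cr=378 sum_balances=0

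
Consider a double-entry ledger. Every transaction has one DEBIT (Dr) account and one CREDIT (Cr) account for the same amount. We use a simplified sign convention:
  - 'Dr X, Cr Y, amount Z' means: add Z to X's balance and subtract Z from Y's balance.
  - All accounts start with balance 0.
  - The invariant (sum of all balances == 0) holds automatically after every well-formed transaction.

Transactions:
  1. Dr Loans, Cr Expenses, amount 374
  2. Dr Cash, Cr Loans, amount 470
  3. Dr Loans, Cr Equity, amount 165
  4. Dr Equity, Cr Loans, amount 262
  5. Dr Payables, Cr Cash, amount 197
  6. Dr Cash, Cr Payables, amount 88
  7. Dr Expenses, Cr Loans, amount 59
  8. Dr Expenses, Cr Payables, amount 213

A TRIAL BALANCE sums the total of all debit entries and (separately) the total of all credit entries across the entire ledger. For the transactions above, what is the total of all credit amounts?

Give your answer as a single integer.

Txn 1: credit+=374
Txn 2: credit+=470
Txn 3: credit+=165
Txn 4: credit+=262
Txn 5: credit+=197
Txn 6: credit+=88
Txn 7: credit+=59
Txn 8: credit+=213
Total credits = 1828

Answer: 1828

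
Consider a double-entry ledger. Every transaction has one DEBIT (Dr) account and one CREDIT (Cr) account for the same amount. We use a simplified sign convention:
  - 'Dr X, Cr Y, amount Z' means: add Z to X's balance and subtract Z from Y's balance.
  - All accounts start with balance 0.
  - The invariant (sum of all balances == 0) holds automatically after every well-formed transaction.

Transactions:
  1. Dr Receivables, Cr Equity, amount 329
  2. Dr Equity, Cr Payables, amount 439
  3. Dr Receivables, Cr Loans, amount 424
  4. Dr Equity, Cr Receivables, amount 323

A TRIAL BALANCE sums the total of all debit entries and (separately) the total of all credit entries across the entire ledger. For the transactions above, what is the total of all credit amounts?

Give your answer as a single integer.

Answer: 1515

Derivation:
Txn 1: credit+=329
Txn 2: credit+=439
Txn 3: credit+=424
Txn 4: credit+=323
Total credits = 1515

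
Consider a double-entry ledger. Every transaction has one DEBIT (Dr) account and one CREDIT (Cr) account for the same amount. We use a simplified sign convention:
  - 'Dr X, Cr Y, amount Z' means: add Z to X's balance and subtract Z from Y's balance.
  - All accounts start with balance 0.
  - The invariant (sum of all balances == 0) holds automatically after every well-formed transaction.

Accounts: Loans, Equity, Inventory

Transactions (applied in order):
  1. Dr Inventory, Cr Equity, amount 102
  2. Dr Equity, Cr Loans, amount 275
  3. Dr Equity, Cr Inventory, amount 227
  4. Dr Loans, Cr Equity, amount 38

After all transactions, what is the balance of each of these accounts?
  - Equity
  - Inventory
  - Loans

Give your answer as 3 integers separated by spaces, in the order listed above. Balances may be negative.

Answer: 362 -125 -237

Derivation:
After txn 1 (Dr Inventory, Cr Equity, amount 102): Equity=-102 Inventory=102
After txn 2 (Dr Equity, Cr Loans, amount 275): Equity=173 Inventory=102 Loans=-275
After txn 3 (Dr Equity, Cr Inventory, amount 227): Equity=400 Inventory=-125 Loans=-275
After txn 4 (Dr Loans, Cr Equity, amount 38): Equity=362 Inventory=-125 Loans=-237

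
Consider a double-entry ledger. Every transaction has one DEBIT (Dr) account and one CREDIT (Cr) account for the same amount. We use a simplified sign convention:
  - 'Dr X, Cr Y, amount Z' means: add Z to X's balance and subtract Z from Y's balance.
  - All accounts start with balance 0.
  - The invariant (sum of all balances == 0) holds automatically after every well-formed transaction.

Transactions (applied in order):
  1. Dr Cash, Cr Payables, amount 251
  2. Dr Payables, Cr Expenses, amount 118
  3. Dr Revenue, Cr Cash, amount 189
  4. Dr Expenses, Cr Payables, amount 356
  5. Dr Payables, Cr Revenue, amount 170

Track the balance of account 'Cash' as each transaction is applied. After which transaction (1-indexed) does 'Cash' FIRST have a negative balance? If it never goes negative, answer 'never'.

Answer: never

Derivation:
After txn 1: Cash=251
After txn 2: Cash=251
After txn 3: Cash=62
After txn 4: Cash=62
After txn 5: Cash=62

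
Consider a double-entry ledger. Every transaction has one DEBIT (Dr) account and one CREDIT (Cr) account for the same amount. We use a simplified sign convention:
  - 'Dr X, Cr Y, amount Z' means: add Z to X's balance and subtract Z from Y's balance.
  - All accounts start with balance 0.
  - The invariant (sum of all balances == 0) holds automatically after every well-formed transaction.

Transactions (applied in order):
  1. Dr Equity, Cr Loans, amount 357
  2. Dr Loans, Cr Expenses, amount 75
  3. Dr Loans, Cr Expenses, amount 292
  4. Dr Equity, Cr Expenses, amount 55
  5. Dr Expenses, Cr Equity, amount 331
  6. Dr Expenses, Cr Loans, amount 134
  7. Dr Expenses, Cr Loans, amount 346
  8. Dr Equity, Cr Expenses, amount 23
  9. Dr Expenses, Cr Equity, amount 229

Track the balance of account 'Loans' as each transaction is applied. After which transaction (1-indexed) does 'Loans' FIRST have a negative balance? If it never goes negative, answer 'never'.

Answer: 1

Derivation:
After txn 1: Loans=-357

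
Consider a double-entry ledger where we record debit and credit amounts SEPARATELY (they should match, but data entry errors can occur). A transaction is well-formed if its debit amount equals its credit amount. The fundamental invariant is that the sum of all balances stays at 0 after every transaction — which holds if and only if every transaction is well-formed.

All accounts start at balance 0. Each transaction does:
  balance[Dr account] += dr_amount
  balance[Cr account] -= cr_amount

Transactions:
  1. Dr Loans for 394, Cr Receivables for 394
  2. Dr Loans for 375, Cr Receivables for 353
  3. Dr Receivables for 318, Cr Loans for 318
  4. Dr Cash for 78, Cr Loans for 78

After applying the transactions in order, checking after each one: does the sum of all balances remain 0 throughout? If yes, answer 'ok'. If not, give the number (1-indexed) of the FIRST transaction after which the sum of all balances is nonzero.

After txn 1: dr=394 cr=394 sum_balances=0
After txn 2: dr=375 cr=353 sum_balances=22
After txn 3: dr=318 cr=318 sum_balances=22
After txn 4: dr=78 cr=78 sum_balances=22

Answer: 2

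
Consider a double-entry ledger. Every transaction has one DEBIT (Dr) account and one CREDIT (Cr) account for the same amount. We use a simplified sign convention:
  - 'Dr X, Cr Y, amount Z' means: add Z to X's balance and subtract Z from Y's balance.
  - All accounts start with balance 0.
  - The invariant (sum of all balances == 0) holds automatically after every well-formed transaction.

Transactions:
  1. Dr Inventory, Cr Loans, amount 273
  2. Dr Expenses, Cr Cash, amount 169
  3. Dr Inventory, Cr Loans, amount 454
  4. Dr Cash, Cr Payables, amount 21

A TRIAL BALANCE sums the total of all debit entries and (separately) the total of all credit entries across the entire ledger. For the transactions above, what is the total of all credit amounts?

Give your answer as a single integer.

Txn 1: credit+=273
Txn 2: credit+=169
Txn 3: credit+=454
Txn 4: credit+=21
Total credits = 917

Answer: 917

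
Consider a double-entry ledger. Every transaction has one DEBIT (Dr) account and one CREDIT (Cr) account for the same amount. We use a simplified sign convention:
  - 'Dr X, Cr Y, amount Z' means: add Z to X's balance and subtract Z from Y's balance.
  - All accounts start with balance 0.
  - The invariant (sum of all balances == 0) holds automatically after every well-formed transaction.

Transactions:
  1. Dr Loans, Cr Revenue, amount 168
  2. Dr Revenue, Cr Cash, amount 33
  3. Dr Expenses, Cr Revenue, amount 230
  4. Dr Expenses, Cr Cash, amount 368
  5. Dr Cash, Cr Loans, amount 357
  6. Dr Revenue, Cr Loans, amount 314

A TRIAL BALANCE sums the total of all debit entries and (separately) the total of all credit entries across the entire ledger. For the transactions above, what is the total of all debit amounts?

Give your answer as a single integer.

Answer: 1470

Derivation:
Txn 1: debit+=168
Txn 2: debit+=33
Txn 3: debit+=230
Txn 4: debit+=368
Txn 5: debit+=357
Txn 6: debit+=314
Total debits = 1470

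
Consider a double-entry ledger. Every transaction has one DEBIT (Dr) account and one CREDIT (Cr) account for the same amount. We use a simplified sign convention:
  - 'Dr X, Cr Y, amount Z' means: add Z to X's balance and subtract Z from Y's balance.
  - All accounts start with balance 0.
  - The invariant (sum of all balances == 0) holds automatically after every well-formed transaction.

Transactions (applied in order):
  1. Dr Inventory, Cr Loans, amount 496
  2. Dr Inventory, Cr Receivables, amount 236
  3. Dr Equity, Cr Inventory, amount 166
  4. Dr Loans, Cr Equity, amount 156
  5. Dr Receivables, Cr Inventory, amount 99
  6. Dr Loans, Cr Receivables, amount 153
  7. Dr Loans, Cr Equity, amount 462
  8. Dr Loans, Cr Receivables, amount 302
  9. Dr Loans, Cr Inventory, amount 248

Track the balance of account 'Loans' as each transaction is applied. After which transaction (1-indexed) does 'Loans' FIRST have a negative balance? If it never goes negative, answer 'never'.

Answer: 1

Derivation:
After txn 1: Loans=-496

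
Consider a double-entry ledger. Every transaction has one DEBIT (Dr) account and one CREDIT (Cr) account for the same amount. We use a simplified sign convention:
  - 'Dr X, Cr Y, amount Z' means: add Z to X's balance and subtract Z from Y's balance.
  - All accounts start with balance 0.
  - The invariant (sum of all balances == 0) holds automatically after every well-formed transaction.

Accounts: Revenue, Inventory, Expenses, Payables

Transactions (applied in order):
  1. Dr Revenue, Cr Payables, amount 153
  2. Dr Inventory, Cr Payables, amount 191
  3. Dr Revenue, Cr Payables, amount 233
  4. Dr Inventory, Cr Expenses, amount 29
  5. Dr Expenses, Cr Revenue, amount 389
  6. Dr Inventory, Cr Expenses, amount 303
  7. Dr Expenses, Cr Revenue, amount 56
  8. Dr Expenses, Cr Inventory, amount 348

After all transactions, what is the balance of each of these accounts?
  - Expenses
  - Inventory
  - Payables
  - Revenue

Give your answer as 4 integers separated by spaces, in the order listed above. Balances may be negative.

Answer: 461 175 -577 -59

Derivation:
After txn 1 (Dr Revenue, Cr Payables, amount 153): Payables=-153 Revenue=153
After txn 2 (Dr Inventory, Cr Payables, amount 191): Inventory=191 Payables=-344 Revenue=153
After txn 3 (Dr Revenue, Cr Payables, amount 233): Inventory=191 Payables=-577 Revenue=386
After txn 4 (Dr Inventory, Cr Expenses, amount 29): Expenses=-29 Inventory=220 Payables=-577 Revenue=386
After txn 5 (Dr Expenses, Cr Revenue, amount 389): Expenses=360 Inventory=220 Payables=-577 Revenue=-3
After txn 6 (Dr Inventory, Cr Expenses, amount 303): Expenses=57 Inventory=523 Payables=-577 Revenue=-3
After txn 7 (Dr Expenses, Cr Revenue, amount 56): Expenses=113 Inventory=523 Payables=-577 Revenue=-59
After txn 8 (Dr Expenses, Cr Inventory, amount 348): Expenses=461 Inventory=175 Payables=-577 Revenue=-59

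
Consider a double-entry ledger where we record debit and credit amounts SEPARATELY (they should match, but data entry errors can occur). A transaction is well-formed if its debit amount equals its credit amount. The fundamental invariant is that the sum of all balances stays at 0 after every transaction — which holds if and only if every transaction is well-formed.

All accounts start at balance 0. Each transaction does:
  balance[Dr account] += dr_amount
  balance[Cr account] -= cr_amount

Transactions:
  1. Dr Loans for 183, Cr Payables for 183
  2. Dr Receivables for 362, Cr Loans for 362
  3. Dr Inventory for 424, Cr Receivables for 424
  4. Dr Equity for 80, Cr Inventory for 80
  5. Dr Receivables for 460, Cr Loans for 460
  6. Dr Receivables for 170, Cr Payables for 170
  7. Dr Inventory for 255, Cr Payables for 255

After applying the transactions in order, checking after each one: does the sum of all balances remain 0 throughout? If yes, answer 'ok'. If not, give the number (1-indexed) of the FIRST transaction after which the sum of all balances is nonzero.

After txn 1: dr=183 cr=183 sum_balances=0
After txn 2: dr=362 cr=362 sum_balances=0
After txn 3: dr=424 cr=424 sum_balances=0
After txn 4: dr=80 cr=80 sum_balances=0
After txn 5: dr=460 cr=460 sum_balances=0
After txn 6: dr=170 cr=170 sum_balances=0
After txn 7: dr=255 cr=255 sum_balances=0

Answer: ok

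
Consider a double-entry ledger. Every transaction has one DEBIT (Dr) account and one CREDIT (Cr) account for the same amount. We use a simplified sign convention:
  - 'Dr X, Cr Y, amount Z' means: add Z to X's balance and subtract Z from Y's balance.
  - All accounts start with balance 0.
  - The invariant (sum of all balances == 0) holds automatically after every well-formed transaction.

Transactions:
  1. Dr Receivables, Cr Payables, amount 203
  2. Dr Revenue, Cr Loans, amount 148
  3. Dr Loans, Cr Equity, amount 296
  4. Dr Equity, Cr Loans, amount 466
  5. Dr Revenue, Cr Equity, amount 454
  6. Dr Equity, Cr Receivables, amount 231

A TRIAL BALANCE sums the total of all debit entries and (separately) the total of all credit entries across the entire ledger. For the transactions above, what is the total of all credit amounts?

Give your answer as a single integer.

Txn 1: credit+=203
Txn 2: credit+=148
Txn 3: credit+=296
Txn 4: credit+=466
Txn 5: credit+=454
Txn 6: credit+=231
Total credits = 1798

Answer: 1798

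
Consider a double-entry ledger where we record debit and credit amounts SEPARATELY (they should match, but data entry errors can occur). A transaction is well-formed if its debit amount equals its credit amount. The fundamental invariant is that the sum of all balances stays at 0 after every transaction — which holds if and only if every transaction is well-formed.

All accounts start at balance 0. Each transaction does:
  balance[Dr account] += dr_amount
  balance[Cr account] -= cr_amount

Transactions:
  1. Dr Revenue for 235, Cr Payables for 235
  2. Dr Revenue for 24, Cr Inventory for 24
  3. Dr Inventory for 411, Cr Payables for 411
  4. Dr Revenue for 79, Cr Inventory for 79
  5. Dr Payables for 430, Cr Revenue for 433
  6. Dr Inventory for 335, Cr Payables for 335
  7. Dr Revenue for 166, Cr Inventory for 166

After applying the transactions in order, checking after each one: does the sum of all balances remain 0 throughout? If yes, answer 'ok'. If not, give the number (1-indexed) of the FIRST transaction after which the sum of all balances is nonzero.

Answer: 5

Derivation:
After txn 1: dr=235 cr=235 sum_balances=0
After txn 2: dr=24 cr=24 sum_balances=0
After txn 3: dr=411 cr=411 sum_balances=0
After txn 4: dr=79 cr=79 sum_balances=0
After txn 5: dr=430 cr=433 sum_balances=-3
After txn 6: dr=335 cr=335 sum_balances=-3
After txn 7: dr=166 cr=166 sum_balances=-3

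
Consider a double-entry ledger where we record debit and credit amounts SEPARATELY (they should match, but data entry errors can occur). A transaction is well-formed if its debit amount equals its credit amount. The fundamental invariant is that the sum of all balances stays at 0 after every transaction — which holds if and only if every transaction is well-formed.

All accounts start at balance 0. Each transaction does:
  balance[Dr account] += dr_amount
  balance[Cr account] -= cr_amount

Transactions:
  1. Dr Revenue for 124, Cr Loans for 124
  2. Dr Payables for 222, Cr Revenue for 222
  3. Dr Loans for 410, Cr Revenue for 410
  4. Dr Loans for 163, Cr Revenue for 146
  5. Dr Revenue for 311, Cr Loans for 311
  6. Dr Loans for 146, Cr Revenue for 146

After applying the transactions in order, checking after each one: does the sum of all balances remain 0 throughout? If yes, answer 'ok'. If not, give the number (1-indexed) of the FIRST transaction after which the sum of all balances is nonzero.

After txn 1: dr=124 cr=124 sum_balances=0
After txn 2: dr=222 cr=222 sum_balances=0
After txn 3: dr=410 cr=410 sum_balances=0
After txn 4: dr=163 cr=146 sum_balances=17
After txn 5: dr=311 cr=311 sum_balances=17
After txn 6: dr=146 cr=146 sum_balances=17

Answer: 4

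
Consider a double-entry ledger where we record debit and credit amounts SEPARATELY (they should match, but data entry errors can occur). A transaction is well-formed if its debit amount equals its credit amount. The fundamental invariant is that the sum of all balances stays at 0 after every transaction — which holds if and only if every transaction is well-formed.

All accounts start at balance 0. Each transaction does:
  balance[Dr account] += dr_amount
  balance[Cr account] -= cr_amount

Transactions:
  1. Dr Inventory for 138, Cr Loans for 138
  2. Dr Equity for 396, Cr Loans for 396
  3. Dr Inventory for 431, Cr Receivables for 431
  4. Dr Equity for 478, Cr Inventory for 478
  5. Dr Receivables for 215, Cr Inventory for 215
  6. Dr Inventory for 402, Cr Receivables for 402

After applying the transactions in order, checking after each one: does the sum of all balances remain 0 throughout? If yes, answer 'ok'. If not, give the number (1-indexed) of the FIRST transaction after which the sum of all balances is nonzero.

Answer: ok

Derivation:
After txn 1: dr=138 cr=138 sum_balances=0
After txn 2: dr=396 cr=396 sum_balances=0
After txn 3: dr=431 cr=431 sum_balances=0
After txn 4: dr=478 cr=478 sum_balances=0
After txn 5: dr=215 cr=215 sum_balances=0
After txn 6: dr=402 cr=402 sum_balances=0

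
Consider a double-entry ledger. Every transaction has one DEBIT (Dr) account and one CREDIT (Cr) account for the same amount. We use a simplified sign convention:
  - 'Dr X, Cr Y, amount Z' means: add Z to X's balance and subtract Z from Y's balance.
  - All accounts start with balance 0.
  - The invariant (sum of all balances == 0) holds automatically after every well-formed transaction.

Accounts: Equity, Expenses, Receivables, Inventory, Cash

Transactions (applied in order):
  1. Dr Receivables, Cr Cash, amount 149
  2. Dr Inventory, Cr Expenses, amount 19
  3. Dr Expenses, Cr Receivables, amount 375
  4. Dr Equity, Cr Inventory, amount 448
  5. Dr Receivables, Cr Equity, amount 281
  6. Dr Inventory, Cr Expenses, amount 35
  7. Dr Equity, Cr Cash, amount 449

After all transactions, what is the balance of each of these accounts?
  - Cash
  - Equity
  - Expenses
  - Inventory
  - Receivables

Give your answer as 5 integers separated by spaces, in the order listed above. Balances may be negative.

After txn 1 (Dr Receivables, Cr Cash, amount 149): Cash=-149 Receivables=149
After txn 2 (Dr Inventory, Cr Expenses, amount 19): Cash=-149 Expenses=-19 Inventory=19 Receivables=149
After txn 3 (Dr Expenses, Cr Receivables, amount 375): Cash=-149 Expenses=356 Inventory=19 Receivables=-226
After txn 4 (Dr Equity, Cr Inventory, amount 448): Cash=-149 Equity=448 Expenses=356 Inventory=-429 Receivables=-226
After txn 5 (Dr Receivables, Cr Equity, amount 281): Cash=-149 Equity=167 Expenses=356 Inventory=-429 Receivables=55
After txn 6 (Dr Inventory, Cr Expenses, amount 35): Cash=-149 Equity=167 Expenses=321 Inventory=-394 Receivables=55
After txn 7 (Dr Equity, Cr Cash, amount 449): Cash=-598 Equity=616 Expenses=321 Inventory=-394 Receivables=55

Answer: -598 616 321 -394 55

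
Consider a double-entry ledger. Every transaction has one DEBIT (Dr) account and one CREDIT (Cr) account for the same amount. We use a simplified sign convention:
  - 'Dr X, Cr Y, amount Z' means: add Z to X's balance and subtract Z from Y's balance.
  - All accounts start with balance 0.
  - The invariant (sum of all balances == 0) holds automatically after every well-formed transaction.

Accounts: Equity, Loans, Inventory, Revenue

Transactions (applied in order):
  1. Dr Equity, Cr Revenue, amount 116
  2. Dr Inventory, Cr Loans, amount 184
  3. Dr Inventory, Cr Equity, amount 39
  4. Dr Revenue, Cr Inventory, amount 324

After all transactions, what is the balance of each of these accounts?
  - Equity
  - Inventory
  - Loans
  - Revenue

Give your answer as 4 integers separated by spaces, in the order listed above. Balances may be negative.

Answer: 77 -101 -184 208

Derivation:
After txn 1 (Dr Equity, Cr Revenue, amount 116): Equity=116 Revenue=-116
After txn 2 (Dr Inventory, Cr Loans, amount 184): Equity=116 Inventory=184 Loans=-184 Revenue=-116
After txn 3 (Dr Inventory, Cr Equity, amount 39): Equity=77 Inventory=223 Loans=-184 Revenue=-116
After txn 4 (Dr Revenue, Cr Inventory, amount 324): Equity=77 Inventory=-101 Loans=-184 Revenue=208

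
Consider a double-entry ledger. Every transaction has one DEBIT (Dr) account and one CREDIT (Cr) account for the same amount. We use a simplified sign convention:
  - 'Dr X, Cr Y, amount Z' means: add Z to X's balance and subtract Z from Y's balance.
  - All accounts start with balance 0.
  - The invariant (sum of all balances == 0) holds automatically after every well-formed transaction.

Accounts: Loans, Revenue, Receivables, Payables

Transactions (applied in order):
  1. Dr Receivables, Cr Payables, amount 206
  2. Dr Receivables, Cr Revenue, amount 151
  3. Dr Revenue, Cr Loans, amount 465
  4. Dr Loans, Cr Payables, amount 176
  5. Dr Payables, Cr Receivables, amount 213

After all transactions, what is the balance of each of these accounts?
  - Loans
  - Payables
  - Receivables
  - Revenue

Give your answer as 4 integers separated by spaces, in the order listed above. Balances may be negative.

Answer: -289 -169 144 314

Derivation:
After txn 1 (Dr Receivables, Cr Payables, amount 206): Payables=-206 Receivables=206
After txn 2 (Dr Receivables, Cr Revenue, amount 151): Payables=-206 Receivables=357 Revenue=-151
After txn 3 (Dr Revenue, Cr Loans, amount 465): Loans=-465 Payables=-206 Receivables=357 Revenue=314
After txn 4 (Dr Loans, Cr Payables, amount 176): Loans=-289 Payables=-382 Receivables=357 Revenue=314
After txn 5 (Dr Payables, Cr Receivables, amount 213): Loans=-289 Payables=-169 Receivables=144 Revenue=314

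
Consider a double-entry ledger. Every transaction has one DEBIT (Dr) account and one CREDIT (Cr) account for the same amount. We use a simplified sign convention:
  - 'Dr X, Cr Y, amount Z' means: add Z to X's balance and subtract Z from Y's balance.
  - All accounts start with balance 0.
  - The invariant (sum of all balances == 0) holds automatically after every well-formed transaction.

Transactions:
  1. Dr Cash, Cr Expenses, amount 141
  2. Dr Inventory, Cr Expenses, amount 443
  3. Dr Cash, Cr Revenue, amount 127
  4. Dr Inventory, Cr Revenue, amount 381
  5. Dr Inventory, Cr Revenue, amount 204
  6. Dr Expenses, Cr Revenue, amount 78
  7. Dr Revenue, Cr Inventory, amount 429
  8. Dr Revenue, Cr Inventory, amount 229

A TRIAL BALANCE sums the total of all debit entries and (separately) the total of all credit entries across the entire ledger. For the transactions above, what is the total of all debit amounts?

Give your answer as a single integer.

Answer: 2032

Derivation:
Txn 1: debit+=141
Txn 2: debit+=443
Txn 3: debit+=127
Txn 4: debit+=381
Txn 5: debit+=204
Txn 6: debit+=78
Txn 7: debit+=429
Txn 8: debit+=229
Total debits = 2032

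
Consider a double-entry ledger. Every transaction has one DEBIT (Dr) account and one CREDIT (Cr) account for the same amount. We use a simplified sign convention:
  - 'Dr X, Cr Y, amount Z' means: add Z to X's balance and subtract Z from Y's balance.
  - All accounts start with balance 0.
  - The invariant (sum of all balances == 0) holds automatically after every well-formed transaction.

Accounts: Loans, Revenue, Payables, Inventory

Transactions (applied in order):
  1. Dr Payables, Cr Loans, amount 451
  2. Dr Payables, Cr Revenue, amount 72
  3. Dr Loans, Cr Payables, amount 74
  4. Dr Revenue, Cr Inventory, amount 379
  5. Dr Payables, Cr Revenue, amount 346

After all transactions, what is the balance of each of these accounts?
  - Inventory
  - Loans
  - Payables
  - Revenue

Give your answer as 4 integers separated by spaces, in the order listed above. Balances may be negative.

Answer: -379 -377 795 -39

Derivation:
After txn 1 (Dr Payables, Cr Loans, amount 451): Loans=-451 Payables=451
After txn 2 (Dr Payables, Cr Revenue, amount 72): Loans=-451 Payables=523 Revenue=-72
After txn 3 (Dr Loans, Cr Payables, amount 74): Loans=-377 Payables=449 Revenue=-72
After txn 4 (Dr Revenue, Cr Inventory, amount 379): Inventory=-379 Loans=-377 Payables=449 Revenue=307
After txn 5 (Dr Payables, Cr Revenue, amount 346): Inventory=-379 Loans=-377 Payables=795 Revenue=-39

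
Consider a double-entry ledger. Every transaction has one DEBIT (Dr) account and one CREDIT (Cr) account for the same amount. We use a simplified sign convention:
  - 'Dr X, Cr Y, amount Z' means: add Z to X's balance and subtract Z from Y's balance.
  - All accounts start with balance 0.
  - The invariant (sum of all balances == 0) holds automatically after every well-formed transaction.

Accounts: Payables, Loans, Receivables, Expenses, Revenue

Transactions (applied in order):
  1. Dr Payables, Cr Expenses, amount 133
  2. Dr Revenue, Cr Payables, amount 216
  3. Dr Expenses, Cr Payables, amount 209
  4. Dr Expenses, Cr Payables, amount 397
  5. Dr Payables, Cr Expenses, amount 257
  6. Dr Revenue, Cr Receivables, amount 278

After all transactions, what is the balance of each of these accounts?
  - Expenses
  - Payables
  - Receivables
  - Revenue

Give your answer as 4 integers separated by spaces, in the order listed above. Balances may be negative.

Answer: 216 -432 -278 494

Derivation:
After txn 1 (Dr Payables, Cr Expenses, amount 133): Expenses=-133 Payables=133
After txn 2 (Dr Revenue, Cr Payables, amount 216): Expenses=-133 Payables=-83 Revenue=216
After txn 3 (Dr Expenses, Cr Payables, amount 209): Expenses=76 Payables=-292 Revenue=216
After txn 4 (Dr Expenses, Cr Payables, amount 397): Expenses=473 Payables=-689 Revenue=216
After txn 5 (Dr Payables, Cr Expenses, amount 257): Expenses=216 Payables=-432 Revenue=216
After txn 6 (Dr Revenue, Cr Receivables, amount 278): Expenses=216 Payables=-432 Receivables=-278 Revenue=494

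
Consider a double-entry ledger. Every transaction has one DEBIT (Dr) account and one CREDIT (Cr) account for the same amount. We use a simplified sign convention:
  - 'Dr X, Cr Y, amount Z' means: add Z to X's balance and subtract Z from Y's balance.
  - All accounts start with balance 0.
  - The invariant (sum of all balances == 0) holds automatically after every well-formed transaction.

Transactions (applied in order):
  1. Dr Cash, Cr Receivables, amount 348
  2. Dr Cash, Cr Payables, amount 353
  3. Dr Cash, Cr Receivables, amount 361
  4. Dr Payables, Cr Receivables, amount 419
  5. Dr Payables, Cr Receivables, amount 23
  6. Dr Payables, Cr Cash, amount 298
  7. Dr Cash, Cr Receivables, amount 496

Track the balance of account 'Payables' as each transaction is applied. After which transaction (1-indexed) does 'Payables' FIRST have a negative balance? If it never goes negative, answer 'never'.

After txn 1: Payables=0
After txn 2: Payables=-353

Answer: 2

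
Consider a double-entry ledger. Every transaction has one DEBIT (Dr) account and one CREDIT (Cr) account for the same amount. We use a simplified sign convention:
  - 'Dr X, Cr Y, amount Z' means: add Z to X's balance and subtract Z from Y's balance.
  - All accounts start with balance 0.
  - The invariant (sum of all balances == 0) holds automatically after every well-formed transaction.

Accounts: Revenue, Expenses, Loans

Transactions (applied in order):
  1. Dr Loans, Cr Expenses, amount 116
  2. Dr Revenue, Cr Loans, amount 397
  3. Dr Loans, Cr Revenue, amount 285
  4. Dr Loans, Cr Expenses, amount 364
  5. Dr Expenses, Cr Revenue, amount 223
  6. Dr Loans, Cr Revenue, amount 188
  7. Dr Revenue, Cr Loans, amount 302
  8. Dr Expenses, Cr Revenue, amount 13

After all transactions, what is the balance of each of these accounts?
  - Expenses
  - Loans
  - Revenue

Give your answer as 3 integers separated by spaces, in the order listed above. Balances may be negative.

Answer: -244 254 -10

Derivation:
After txn 1 (Dr Loans, Cr Expenses, amount 116): Expenses=-116 Loans=116
After txn 2 (Dr Revenue, Cr Loans, amount 397): Expenses=-116 Loans=-281 Revenue=397
After txn 3 (Dr Loans, Cr Revenue, amount 285): Expenses=-116 Loans=4 Revenue=112
After txn 4 (Dr Loans, Cr Expenses, amount 364): Expenses=-480 Loans=368 Revenue=112
After txn 5 (Dr Expenses, Cr Revenue, amount 223): Expenses=-257 Loans=368 Revenue=-111
After txn 6 (Dr Loans, Cr Revenue, amount 188): Expenses=-257 Loans=556 Revenue=-299
After txn 7 (Dr Revenue, Cr Loans, amount 302): Expenses=-257 Loans=254 Revenue=3
After txn 8 (Dr Expenses, Cr Revenue, amount 13): Expenses=-244 Loans=254 Revenue=-10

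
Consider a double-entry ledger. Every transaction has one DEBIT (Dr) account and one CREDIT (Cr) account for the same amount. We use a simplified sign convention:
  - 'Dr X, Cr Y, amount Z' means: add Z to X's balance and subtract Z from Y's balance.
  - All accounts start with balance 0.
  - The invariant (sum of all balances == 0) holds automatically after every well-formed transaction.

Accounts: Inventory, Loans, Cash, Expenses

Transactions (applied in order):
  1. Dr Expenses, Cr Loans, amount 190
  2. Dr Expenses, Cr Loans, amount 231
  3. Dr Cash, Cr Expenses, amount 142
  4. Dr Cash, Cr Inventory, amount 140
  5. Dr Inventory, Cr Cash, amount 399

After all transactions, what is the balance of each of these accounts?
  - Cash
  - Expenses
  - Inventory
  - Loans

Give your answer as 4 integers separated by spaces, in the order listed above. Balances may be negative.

Answer: -117 279 259 -421

Derivation:
After txn 1 (Dr Expenses, Cr Loans, amount 190): Expenses=190 Loans=-190
After txn 2 (Dr Expenses, Cr Loans, amount 231): Expenses=421 Loans=-421
After txn 3 (Dr Cash, Cr Expenses, amount 142): Cash=142 Expenses=279 Loans=-421
After txn 4 (Dr Cash, Cr Inventory, amount 140): Cash=282 Expenses=279 Inventory=-140 Loans=-421
After txn 5 (Dr Inventory, Cr Cash, amount 399): Cash=-117 Expenses=279 Inventory=259 Loans=-421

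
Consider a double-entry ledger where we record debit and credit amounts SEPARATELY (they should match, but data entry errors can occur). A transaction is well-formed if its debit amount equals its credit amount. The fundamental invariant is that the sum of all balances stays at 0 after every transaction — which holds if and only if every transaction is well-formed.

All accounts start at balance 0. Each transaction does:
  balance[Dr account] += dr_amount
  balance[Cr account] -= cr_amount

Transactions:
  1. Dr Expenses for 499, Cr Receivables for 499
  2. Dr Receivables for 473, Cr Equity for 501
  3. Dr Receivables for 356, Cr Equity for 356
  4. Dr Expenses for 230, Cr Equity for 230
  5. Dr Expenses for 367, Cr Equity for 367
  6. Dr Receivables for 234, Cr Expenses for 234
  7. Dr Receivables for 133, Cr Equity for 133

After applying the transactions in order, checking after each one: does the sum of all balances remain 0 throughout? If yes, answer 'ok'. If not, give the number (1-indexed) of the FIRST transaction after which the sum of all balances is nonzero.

After txn 1: dr=499 cr=499 sum_balances=0
After txn 2: dr=473 cr=501 sum_balances=-28
After txn 3: dr=356 cr=356 sum_balances=-28
After txn 4: dr=230 cr=230 sum_balances=-28
After txn 5: dr=367 cr=367 sum_balances=-28
After txn 6: dr=234 cr=234 sum_balances=-28
After txn 7: dr=133 cr=133 sum_balances=-28

Answer: 2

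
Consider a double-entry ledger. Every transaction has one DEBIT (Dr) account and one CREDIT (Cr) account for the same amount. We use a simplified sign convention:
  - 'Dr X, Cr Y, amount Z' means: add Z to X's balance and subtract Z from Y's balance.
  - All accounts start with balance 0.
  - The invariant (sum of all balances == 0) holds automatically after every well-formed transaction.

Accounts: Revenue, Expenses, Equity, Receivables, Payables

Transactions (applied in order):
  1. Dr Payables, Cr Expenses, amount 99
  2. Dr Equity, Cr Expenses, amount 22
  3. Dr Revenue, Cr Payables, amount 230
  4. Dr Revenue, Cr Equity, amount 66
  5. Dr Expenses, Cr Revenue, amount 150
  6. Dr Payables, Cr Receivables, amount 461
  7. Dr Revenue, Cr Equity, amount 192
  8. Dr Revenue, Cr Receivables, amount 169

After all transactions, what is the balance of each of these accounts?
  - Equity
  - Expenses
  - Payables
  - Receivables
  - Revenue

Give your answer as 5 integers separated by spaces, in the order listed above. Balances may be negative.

Answer: -236 29 330 -630 507

Derivation:
After txn 1 (Dr Payables, Cr Expenses, amount 99): Expenses=-99 Payables=99
After txn 2 (Dr Equity, Cr Expenses, amount 22): Equity=22 Expenses=-121 Payables=99
After txn 3 (Dr Revenue, Cr Payables, amount 230): Equity=22 Expenses=-121 Payables=-131 Revenue=230
After txn 4 (Dr Revenue, Cr Equity, amount 66): Equity=-44 Expenses=-121 Payables=-131 Revenue=296
After txn 5 (Dr Expenses, Cr Revenue, amount 150): Equity=-44 Expenses=29 Payables=-131 Revenue=146
After txn 6 (Dr Payables, Cr Receivables, amount 461): Equity=-44 Expenses=29 Payables=330 Receivables=-461 Revenue=146
After txn 7 (Dr Revenue, Cr Equity, amount 192): Equity=-236 Expenses=29 Payables=330 Receivables=-461 Revenue=338
After txn 8 (Dr Revenue, Cr Receivables, amount 169): Equity=-236 Expenses=29 Payables=330 Receivables=-630 Revenue=507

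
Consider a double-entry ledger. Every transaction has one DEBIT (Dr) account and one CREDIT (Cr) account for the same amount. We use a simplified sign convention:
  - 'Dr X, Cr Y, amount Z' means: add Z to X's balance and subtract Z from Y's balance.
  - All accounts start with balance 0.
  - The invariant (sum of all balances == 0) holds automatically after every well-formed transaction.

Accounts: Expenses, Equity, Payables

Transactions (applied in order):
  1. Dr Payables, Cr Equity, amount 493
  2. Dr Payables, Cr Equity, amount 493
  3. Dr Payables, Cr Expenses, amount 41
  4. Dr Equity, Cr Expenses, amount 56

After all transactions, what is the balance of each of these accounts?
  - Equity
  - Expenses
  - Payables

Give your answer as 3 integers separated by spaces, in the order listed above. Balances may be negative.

After txn 1 (Dr Payables, Cr Equity, amount 493): Equity=-493 Payables=493
After txn 2 (Dr Payables, Cr Equity, amount 493): Equity=-986 Payables=986
After txn 3 (Dr Payables, Cr Expenses, amount 41): Equity=-986 Expenses=-41 Payables=1027
After txn 4 (Dr Equity, Cr Expenses, amount 56): Equity=-930 Expenses=-97 Payables=1027

Answer: -930 -97 1027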